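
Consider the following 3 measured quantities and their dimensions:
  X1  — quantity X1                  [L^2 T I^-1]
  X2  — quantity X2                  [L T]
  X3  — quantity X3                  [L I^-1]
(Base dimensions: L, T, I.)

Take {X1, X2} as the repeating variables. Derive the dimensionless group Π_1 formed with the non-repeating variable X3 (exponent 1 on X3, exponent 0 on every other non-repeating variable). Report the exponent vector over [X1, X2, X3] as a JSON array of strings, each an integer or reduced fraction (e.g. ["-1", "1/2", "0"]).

Exponent matrix [L,T,I] × [X1,X2,X3]:
  L: [ 2  1  1]
  T: [ 1  1  0]
  I: [-1  0 -1]
RREF → pivots at {X1,X2} ⇒ r = 2
Repeat: X1,X2; free: X3
RREF:
  r0: [   1    0    1]
  r1: [   0    1   -1]
  r2: [   0    0    0]
Fix exponent of X3 at 1; solve each RREF row for its pivot's exponent:
  r0: exp(X1) + (1)·1 = 0 ⇒ exp(X1) = -1
  r1: exp(X2) + (-1)·1 = 0 ⇒ exp(X2) = 1
Π_1 = X1^-1 · X2 · X3

["-1", "1", "1"]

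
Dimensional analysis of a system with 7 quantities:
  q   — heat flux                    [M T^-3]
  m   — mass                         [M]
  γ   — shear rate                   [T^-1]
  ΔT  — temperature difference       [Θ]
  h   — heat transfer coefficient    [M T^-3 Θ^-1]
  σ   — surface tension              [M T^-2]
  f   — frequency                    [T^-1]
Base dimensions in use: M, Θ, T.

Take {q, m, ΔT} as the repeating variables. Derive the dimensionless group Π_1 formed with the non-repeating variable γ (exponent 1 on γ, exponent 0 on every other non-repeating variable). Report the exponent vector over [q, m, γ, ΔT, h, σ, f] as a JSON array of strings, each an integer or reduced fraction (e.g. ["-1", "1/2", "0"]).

Write exponents as rows M,Θ,T / cols q,m,γ,ΔT,h,σ,f:
  M: [ 1  1  0  0  1  1  0]
  Θ: [ 0  0  0  1 -1  0  0]
  T: [-3  0 -1  0 -3 -2 -1]
Row reduction gives pivot columns q,m,ΔT; rank = 3
Repeat: q,m,ΔT; free: γ,h,σ,f
RREF:
  r0: [   1    0  1/3    0    1  2/3  1/3]
  r1: [   0    1 -1/3    0    0  1/3 -1/3]
  r2: [   0    0    0    1   -1    0    0]
Fix exponent of γ at 1, h at 0, σ at 0, f at 0; solve each RREF row for its pivot's exponent:
  r0: exp(q) + (1/3)·1 = 0 ⇒ exp(q) = -1/3
  r1: exp(m) + (-1/3)·1 = 0 ⇒ exp(m) = 1/3
  r2: exp(ΔT) + (0)·1 = 0 ⇒ exp(ΔT) = 0
Π_1 = q^(-1/3) · m^(1/3) · γ

["-1/3", "1/3", "1", "0", "0", "0", "0"]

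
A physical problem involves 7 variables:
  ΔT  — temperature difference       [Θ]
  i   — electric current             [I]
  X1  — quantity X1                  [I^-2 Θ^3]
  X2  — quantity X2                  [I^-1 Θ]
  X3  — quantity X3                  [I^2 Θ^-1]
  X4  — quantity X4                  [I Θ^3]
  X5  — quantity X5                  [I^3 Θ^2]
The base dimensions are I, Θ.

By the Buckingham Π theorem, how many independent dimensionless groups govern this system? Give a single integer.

Write exponents as rows I,Θ / cols ΔT,i,X1,X2,X3,X4,X5:
  I: [ 0  1 -2 -1  2  1  3]
  Θ: [ 1  0  3  1 -1  3  2]
RREF → pivots at {ΔT,i} ⇒ r = 2
Π count = n − r = 7 − 2 = 5

5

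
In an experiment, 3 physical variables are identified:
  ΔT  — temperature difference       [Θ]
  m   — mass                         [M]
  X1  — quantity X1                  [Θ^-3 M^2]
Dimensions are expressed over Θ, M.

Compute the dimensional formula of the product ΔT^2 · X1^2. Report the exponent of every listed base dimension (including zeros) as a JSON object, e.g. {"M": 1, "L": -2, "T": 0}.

Write exponents as rows Θ,M / cols ΔT,m,X1:
  Θ: [ 1  0 -3]
  M: [ 0  1  2]
  [Θ]: (2)·1+(2)·-3 = -4
  [M]: (2)·0+(2)·2 = 4
⇒ Θ^-4 M^4

{"Θ": -4, "M": 4}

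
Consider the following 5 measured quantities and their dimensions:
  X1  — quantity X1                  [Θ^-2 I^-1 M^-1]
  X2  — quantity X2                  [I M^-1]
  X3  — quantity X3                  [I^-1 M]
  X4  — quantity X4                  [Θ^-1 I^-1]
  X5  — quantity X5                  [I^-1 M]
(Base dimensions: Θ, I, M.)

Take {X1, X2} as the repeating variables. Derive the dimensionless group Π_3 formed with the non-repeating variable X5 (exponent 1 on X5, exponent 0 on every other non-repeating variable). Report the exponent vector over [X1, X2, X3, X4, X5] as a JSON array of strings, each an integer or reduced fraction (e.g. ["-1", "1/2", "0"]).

["0", "1", "0", "0", "1"]

Dimensional matrix (Θ×I×M by X1×X2×X3×X4×X5):
  Θ: [-2  0  0 -1  0]
  I: [-1  1 -1 -1 -1]
  M: [-1 -1  1  0  1]
RREF → pivots at {X1,X2} ⇒ r = 2
Pivot set = {X1,X2}, free = {X3,X4,X5}
RREF:
  r0: [   1    0    0  1/2    0]
  r1: [   0    1   -1 -1/2   -1]
  r2: [   0    0    0    0    0]
Fix exponent of X5 at 1, X3 at 0, X4 at 0; solve each RREF row for its pivot's exponent:
  r0: exp(X1) + (0)·1 = 0 ⇒ exp(X1) = 0
  r1: exp(X2) + (-1)·1 = 0 ⇒ exp(X2) = 1
Π_3 = X2 · X5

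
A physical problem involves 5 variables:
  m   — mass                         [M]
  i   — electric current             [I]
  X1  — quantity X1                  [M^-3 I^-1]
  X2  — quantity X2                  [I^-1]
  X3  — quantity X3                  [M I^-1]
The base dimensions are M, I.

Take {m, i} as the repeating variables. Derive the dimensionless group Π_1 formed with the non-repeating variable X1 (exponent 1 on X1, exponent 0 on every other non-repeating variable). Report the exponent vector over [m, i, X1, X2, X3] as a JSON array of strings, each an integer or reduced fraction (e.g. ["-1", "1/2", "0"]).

["3", "1", "1", "0", "0"]

Exponent matrix [M,I] × [m,i,X1,X2,X3]:
  M: [ 1  0 -3  0  1]
  I: [ 0  1 -1 -1 -1]
Row reduction gives pivot columns m,i; rank = 2
Pivot set = {m,i}, free = {X1,X2,X3}
RREF:
  r0: [   1    0   -3    0    1]
  r1: [   0    1   -1   -1   -1]
Fix exponent of X1 at 1, X2 at 0, X3 at 0; solve each RREF row for its pivot's exponent:
  r0: exp(m) + (-3)·1 = 0 ⇒ exp(m) = 3
  r1: exp(i) + (-1)·1 = 0 ⇒ exp(i) = 1
Π_1 = m^3 · i · X1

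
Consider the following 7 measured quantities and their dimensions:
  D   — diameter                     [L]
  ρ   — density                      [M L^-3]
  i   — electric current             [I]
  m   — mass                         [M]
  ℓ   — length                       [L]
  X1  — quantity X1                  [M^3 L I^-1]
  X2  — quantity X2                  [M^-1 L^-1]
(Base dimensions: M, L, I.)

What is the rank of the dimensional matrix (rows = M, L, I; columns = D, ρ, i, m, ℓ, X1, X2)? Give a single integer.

3

Dimensional matrix (M×L×I by D×ρ×i×m×ℓ×X1×X2):
  M: [ 0  1  0  1  0  3 -1]
  L: [ 1 -3  0  0  1  1 -1]
  I: [ 0  0  1  0  0 -1  0]
RREF → pivots at {D,ρ,i} ⇒ r = 3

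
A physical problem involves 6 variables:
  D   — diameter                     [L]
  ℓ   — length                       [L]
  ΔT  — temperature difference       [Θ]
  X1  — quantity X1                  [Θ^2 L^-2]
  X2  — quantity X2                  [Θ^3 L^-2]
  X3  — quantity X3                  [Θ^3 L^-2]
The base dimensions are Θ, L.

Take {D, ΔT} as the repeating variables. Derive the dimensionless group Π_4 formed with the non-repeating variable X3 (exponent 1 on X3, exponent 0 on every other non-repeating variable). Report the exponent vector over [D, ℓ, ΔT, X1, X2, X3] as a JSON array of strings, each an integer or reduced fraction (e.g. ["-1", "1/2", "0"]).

["2", "0", "-3", "0", "0", "1"]

Exponent matrix [Θ,L] × [D,ℓ,ΔT,X1,X2,X3]:
  Θ: [ 0  0  1  2  3  3]
  L: [ 1  1  0 -2 -2 -2]
RREF → pivots at {D,ΔT} ⇒ r = 2
Pivot set = {D,ΔT}, free = {ℓ,X1,X2,X3}
RREF:
  r0: [   1    1    0   -2   -2   -2]
  r1: [   0    0    1    2    3    3]
Fix exponent of X3 at 1, ℓ at 0, X1 at 0, X2 at 0; solve each RREF row for its pivot's exponent:
  r0: exp(D) + (-2)·1 = 0 ⇒ exp(D) = 2
  r1: exp(ΔT) + (3)·1 = 0 ⇒ exp(ΔT) = -3
Π_4 = D^2 · ΔT^-3 · X3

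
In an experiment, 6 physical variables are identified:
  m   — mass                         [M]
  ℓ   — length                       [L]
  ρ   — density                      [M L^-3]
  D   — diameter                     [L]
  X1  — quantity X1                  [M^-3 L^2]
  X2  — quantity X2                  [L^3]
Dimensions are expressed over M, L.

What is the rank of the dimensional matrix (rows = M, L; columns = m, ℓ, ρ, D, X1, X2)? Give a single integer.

Exponent matrix [M,L] × [m,ℓ,ρ,D,X1,X2]:
  M: [ 1  0  1  0 -3  0]
  L: [ 0  1 -3  1  2  3]
Row reduction gives pivot columns m,ℓ; rank = 2

2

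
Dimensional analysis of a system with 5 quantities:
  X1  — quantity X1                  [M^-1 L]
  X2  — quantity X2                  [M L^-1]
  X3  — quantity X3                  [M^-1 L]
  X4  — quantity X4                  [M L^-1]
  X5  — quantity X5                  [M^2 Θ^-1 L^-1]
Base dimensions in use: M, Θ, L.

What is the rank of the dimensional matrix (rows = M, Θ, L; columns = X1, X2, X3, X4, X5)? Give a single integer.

Write exponents as rows M,Θ,L / cols X1,X2,X3,X4,X5:
  M: [-1  1 -1  1  2]
  Θ: [ 0  0  0  0 -1]
  L: [ 1 -1  1 -1 -1]
Row reduction gives pivot columns X1,X5; rank = 2

2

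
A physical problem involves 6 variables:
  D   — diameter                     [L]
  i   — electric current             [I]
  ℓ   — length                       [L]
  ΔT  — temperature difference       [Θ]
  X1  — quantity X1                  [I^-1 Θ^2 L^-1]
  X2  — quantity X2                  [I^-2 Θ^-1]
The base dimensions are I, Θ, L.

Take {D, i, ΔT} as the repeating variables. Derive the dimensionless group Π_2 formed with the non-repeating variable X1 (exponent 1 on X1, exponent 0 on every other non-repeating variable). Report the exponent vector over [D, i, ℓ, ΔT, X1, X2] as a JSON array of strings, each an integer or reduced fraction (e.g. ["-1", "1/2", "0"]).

Dimensional matrix (I×Θ×L by D×i×ℓ×ΔT×X1×X2):
  I: [ 0  1  0  0 -1 -2]
  Θ: [ 0  0  0  1  2 -1]
  L: [ 1  0  1  0 -1  0]
Row reduction gives pivot columns D,i,ΔT; rank = 3
Pivot set = {D,i,ΔT}, free = {ℓ,X1,X2}
RREF:
  r0: [   1    0    1    0   -1    0]
  r1: [   0    1    0    0   -1   -2]
  r2: [   0    0    0    1    2   -1]
Fix exponent of X1 at 1, ℓ at 0, X2 at 0; solve each RREF row for its pivot's exponent:
  r0: exp(D) + (-1)·1 = 0 ⇒ exp(D) = 1
  r1: exp(i) + (-1)·1 = 0 ⇒ exp(i) = 1
  r2: exp(ΔT) + (2)·1 = 0 ⇒ exp(ΔT) = -2
Π_2 = D · i · ΔT^-2 · X1

["1", "1", "0", "-2", "1", "0"]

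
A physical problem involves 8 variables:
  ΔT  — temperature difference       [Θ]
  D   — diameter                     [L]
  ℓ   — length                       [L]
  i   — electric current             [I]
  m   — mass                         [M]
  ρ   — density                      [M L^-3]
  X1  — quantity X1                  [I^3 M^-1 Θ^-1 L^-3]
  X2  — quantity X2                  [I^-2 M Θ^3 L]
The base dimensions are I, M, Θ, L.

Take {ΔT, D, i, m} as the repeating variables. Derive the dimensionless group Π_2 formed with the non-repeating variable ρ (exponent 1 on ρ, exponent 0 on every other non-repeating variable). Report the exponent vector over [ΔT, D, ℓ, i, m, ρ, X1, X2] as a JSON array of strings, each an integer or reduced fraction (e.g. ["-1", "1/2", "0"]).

Write exponents as rows I,M,Θ,L / cols ΔT,D,ℓ,i,m,ρ,X1,X2:
  I: [ 0  0  0  1  0  0  3 -2]
  M: [ 0  0  0  0  1  1 -1  1]
  Θ: [ 1  0  0  0  0  0 -1  3]
  L: [ 0  1  1  0  0 -3 -3  1]
Row reduction gives pivot columns ΔT,D,i,m; rank = 4
Pivot set = {ΔT,D,i,m}, free = {ℓ,ρ,X1,X2}
RREF:
  r0: [   1    0    0    0    0    0   -1    3]
  r1: [   0    1    1    0    0   -3   -3    1]
  r2: [   0    0    0    1    0    0    3   -2]
  r3: [   0    0    0    0    1    1   -1    1]
Fix exponent of ρ at 1, ℓ at 0, X1 at 0, X2 at 0; solve each RREF row for its pivot's exponent:
  r0: exp(ΔT) + (0)·1 = 0 ⇒ exp(ΔT) = 0
  r1: exp(D) + (-3)·1 = 0 ⇒ exp(D) = 3
  r2: exp(i) + (0)·1 = 0 ⇒ exp(i) = 0
  r3: exp(m) + (1)·1 = 0 ⇒ exp(m) = -1
Π_2 = D^3 · m^-1 · ρ

["0", "3", "0", "0", "-1", "1", "0", "0"]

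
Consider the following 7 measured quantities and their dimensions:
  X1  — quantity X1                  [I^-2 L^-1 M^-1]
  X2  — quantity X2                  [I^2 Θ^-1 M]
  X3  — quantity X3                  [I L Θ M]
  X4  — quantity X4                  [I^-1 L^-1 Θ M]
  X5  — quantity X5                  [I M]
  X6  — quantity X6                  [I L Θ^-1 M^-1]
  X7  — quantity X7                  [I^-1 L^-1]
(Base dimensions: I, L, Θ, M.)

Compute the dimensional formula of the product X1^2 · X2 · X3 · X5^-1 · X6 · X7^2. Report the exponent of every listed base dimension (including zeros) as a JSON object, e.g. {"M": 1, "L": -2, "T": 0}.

{"I": -3, "L": -2, "Θ": -1, "M": -2}

Exponent matrix [I,L,Θ,M] × [X1,X2,X3,X4,X5,X6,X7]:
  I: [-2  2  1 -1  1  1 -1]
  L: [-1  0  1 -1  0  1 -1]
  Θ: [ 0 -1  1  1  0 -1  0]
  M: [-1  1  1  1  1 -1  0]
  [I]: (2)·-2+(1)·2+(1)·1+(-1)·1+(1)·1+(2)·-1 = -3
  [L]: (2)·-1+(1)·0+(1)·1+(-1)·0+(1)·1+(2)·-1 = -2
  [Θ]: (2)·0+(1)·-1+(1)·1+(-1)·0+(1)·-1+(2)·0 = -1
  [M]: (2)·-1+(1)·1+(1)·1+(-1)·1+(1)·-1+(2)·0 = -2
⇒ I^-3 L^-2 Θ^-1 M^-2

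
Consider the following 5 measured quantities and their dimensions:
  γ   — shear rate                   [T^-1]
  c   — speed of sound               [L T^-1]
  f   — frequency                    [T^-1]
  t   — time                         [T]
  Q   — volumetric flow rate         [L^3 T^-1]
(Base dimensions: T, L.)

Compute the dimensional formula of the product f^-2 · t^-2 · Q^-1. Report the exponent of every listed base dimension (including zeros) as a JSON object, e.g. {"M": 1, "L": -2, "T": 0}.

Write exponents as rows T,L / cols γ,c,f,t,Q:
  T: [-1 -1 -1  1 -1]
  L: [ 0  1  0  0  3]
  [T]: (-2)·-1+(-2)·1+(-1)·-1 = 1
  [L]: (-2)·0+(-2)·0+(-1)·3 = -3
⇒ T L^-3

{"T": 1, "L": -3}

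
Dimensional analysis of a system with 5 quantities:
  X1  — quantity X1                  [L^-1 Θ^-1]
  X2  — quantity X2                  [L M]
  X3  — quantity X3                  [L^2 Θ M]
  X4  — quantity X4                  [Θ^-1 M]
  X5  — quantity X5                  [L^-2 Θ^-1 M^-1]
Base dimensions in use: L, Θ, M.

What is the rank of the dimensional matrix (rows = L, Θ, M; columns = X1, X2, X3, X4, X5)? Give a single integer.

Exponent matrix [L,Θ,M] × [X1,X2,X3,X4,X5]:
  L: [-1  1  2  0 -2]
  Θ: [-1  0  1 -1 -1]
  M: [ 0  1  1  1 -1]
RREF → pivots at {X1,X2} ⇒ r = 2

2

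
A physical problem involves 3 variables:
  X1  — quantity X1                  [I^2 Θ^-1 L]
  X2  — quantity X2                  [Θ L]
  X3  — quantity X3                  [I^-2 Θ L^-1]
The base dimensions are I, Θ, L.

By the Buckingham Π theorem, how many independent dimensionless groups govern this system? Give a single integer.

1

Exponent matrix [I,Θ,L] × [X1,X2,X3]:
  I: [ 2  0 -2]
  Θ: [-1  1  1]
  L: [ 1  1 -1]
Row reduction gives pivot columns X1,X2; rank = 2
3 vars − rank 2 = 1 Π group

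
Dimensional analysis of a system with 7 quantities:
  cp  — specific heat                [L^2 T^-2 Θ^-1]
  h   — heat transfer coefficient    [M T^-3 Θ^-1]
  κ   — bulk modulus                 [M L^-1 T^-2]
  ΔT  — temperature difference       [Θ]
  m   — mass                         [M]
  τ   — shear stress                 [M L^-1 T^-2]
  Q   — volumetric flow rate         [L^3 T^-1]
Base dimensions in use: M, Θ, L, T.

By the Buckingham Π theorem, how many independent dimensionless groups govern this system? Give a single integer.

3

Exponent matrix [M,Θ,L,T] × [cp,h,κ,ΔT,m,τ,Q]:
  M: [ 0  1  1  0  1  1  0]
  Θ: [-1 -1  0  1  0  0  0]
  L: [ 2  0 -1  0  0 -1  3]
  T: [-2 -3 -2  0  0 -2 -1]
RREF → pivots at {cp,h,κ,m} ⇒ r = 4
n=7, r=4 ⇒ 3 dimensionless groups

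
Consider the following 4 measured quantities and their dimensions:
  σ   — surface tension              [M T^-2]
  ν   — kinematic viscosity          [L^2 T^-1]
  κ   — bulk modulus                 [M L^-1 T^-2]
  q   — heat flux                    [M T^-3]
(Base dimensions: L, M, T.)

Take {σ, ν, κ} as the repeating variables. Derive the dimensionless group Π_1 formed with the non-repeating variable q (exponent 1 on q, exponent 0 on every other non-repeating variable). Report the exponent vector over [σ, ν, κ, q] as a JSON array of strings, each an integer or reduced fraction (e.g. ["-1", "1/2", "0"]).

["1", "-1", "-2", "1"]

Write exponents as rows L,M,T / cols σ,ν,κ,q:
  L: [ 0  2 -1  0]
  M: [ 1  0  1  1]
  T: [-2 -1 -2 -3]
Row reduction gives pivot columns σ,ν,κ; rank = 3
Pivot set = {σ,ν,κ}, free = {q}
RREF:
  r0: [   1    0    0   -1]
  r1: [   0    1    0    1]
  r2: [   0    0    1    2]
Fix exponent of q at 1; solve each RREF row for its pivot's exponent:
  r0: exp(σ) + (-1)·1 = 0 ⇒ exp(σ) = 1
  r1: exp(ν) + (1)·1 = 0 ⇒ exp(ν) = -1
  r2: exp(κ) + (2)·1 = 0 ⇒ exp(κ) = -2
Π_1 = σ · ν^-1 · κ^-2 · q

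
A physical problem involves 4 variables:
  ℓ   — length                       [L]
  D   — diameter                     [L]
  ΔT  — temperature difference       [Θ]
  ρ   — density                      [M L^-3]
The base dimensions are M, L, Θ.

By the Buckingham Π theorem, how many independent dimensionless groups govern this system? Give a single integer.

1

Exponent matrix [M,L,Θ] × [ℓ,D,ΔT,ρ]:
  M: [ 0  0  0  1]
  L: [ 1  1  0 -3]
  Θ: [ 0  0  1  0]
Echelon form has 3 nonzero rows (pivots: ℓ,ΔT,ρ)
Π count = n − r = 4 − 3 = 1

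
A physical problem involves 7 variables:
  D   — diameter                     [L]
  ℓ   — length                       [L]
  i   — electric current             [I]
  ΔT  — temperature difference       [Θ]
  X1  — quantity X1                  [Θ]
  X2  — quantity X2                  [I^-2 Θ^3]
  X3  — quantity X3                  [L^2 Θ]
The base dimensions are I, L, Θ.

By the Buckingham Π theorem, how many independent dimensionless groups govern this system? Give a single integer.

Write exponents as rows I,L,Θ / cols D,ℓ,i,ΔT,X1,X2,X3:
  I: [ 0  0  1  0  0 -2  0]
  L: [ 1  1  0  0  0  0  2]
  Θ: [ 0  0  0  1  1  3  1]
Row reduction gives pivot columns D,i,ΔT; rank = 3
7 vars − rank 3 = 4 Π groups

4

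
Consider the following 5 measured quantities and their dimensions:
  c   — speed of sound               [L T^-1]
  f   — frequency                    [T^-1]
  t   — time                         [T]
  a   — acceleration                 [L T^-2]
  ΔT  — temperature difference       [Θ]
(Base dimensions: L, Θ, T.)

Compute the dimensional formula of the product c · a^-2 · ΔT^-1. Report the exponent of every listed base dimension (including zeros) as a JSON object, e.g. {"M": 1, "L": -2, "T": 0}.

Write exponents as rows L,Θ,T / cols c,f,t,a,ΔT:
  L: [ 1  0  0  1  0]
  Θ: [ 0  0  0  0  1]
  T: [-1 -1  1 -2  0]
  [L]: (1)·1+(-2)·1+(-1)·0 = -1
  [Θ]: (1)·0+(-2)·0+(-1)·1 = -1
  [T]: (1)·-1+(-2)·-2+(-1)·0 = 3
⇒ L^-1 Θ^-1 T^3

{"L": -1, "Θ": -1, "T": 3}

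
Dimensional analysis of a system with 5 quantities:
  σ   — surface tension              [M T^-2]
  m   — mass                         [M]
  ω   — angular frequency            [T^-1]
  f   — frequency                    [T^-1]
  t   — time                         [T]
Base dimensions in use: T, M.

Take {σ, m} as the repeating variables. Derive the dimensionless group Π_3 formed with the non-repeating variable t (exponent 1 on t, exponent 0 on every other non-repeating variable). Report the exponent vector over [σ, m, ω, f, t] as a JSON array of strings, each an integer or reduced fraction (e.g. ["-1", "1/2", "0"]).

["1/2", "-1/2", "0", "0", "1"]

Exponent matrix [T,M] × [σ,m,ω,f,t]:
  T: [-2  0 -1 -1  1]
  M: [ 1  1  0  0  0]
Row reduction gives pivot columns σ,m; rank = 2
Pivot set = {σ,m}, free = {ω,f,t}
RREF:
  r0: [   1    0  1/2  1/2 -1/2]
  r1: [   0    1 -1/2 -1/2  1/2]
Fix exponent of t at 1, ω at 0, f at 0; solve each RREF row for its pivot's exponent:
  r0: exp(σ) + (-1/2)·1 = 0 ⇒ exp(σ) = 1/2
  r1: exp(m) + (1/2)·1 = 0 ⇒ exp(m) = -1/2
Π_3 = σ^(1/2) · m^(-1/2) · t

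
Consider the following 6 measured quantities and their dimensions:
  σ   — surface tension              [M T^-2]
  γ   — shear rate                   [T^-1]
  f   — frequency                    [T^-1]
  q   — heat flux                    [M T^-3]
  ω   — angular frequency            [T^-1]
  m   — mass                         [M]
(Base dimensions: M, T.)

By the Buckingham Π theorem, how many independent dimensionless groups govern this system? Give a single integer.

4

Write exponents as rows M,T / cols σ,γ,f,q,ω,m:
  M: [ 1  0  0  1  0  1]
  T: [-2 -1 -1 -3 -1  0]
Row reduction gives pivot columns σ,γ; rank = 2
Π count = n − r = 6 − 2 = 4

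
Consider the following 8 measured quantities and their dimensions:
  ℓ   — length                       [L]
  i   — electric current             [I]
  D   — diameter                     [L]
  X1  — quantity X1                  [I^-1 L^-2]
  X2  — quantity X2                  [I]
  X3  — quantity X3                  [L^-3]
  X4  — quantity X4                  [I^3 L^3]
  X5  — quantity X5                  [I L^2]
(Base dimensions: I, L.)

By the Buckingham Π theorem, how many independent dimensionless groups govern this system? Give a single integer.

Write exponents as rows I,L / cols ℓ,i,D,X1,X2,X3,X4,X5:
  I: [ 0  1  0 -1  1  0  3  1]
  L: [ 1  0  1 -2  0 -3  3  2]
Echelon form has 2 nonzero rows (pivots: ℓ,i)
n=8, r=2 ⇒ 6 dimensionless groups

6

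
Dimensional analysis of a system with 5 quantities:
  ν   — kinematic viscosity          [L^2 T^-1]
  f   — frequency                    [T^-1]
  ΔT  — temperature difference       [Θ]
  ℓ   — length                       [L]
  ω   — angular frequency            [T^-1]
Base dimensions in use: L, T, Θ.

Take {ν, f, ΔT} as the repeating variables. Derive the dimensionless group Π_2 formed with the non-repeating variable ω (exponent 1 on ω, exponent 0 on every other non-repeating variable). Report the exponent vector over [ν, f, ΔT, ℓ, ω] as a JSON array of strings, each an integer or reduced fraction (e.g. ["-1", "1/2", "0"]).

Dimensional matrix (L×T×Θ by ν×f×ΔT×ℓ×ω):
  L: [ 2  0  0  1  0]
  T: [-1 -1  0  0 -1]
  Θ: [ 0  0  1  0  0]
RREF → pivots at {ν,f,ΔT} ⇒ r = 3
Repeat: ν,f,ΔT; free: ℓ,ω
RREF:
  r0: [   1    0    0  1/2    0]
  r1: [   0    1    0 -1/2    1]
  r2: [   0    0    1    0    0]
Fix exponent of ω at 1, ℓ at 0; solve each RREF row for its pivot's exponent:
  r0: exp(ν) + (0)·1 = 0 ⇒ exp(ν) = 0
  r1: exp(f) + (1)·1 = 0 ⇒ exp(f) = -1
  r2: exp(ΔT) + (0)·1 = 0 ⇒ exp(ΔT) = 0
Π_2 = f^-1 · ω

["0", "-1", "0", "0", "1"]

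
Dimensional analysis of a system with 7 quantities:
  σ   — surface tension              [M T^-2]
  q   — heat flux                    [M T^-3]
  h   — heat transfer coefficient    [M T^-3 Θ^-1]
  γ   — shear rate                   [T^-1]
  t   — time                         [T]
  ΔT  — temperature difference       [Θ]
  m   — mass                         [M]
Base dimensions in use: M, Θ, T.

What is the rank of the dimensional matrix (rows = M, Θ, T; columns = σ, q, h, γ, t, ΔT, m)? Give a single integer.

3

Dimensional matrix (M×Θ×T by σ×q×h×γ×t×ΔT×m):
  M: [ 1  1  1  0  0  0  1]
  Θ: [ 0  0 -1  0  0  1  0]
  T: [-2 -3 -3 -1  1  0  0]
RREF → pivots at {σ,q,h} ⇒ r = 3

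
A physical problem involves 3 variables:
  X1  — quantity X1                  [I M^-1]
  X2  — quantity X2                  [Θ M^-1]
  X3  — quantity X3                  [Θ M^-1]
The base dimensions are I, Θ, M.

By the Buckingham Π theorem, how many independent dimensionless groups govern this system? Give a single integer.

Exponent matrix [I,Θ,M] × [X1,X2,X3]:
  I: [ 1  0  0]
  Θ: [ 0  1  1]
  M: [-1 -1 -1]
Echelon form has 2 nonzero rows (pivots: X1,X2)
3 vars − rank 2 = 1 Π group

1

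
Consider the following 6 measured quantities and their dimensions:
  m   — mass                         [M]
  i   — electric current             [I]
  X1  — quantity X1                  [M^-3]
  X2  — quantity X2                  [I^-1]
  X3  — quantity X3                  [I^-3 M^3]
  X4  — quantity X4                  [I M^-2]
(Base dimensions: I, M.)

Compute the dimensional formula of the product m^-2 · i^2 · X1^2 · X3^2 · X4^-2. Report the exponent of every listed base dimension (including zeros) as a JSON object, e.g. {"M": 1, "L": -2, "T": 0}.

Dimensional matrix (I×M by m×i×X1×X2×X3×X4):
  I: [ 0  1  0 -1 -3  1]
  M: [ 1  0 -3  0  3 -2]
  [I]: (-2)·0+(2)·1+(2)·0+(2)·-3+(-2)·1 = -6
  [M]: (-2)·1+(2)·0+(2)·-3+(2)·3+(-2)·-2 = 2
⇒ I^-6 M^2

{"I": -6, "M": 2}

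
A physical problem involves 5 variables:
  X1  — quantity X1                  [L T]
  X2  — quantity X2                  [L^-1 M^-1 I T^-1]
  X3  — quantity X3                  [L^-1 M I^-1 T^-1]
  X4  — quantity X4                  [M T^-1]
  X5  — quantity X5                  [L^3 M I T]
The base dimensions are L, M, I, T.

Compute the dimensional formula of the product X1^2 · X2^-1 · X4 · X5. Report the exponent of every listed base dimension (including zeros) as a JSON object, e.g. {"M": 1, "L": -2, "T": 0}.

Write exponents as rows L,M,I,T / cols X1,X2,X3,X4,X5:
  L: [ 1 -1 -1  0  3]
  M: [ 0 -1  1  1  1]
  I: [ 0  1 -1  0  1]
  T: [ 1 -1 -1 -1  1]
  [L]: (2)·1+(-1)·-1+(1)·0+(1)·3 = 6
  [M]: (2)·0+(-1)·-1+(1)·1+(1)·1 = 3
  [I]: (2)·0+(-1)·1+(1)·0+(1)·1 = 0
  [T]: (2)·1+(-1)·-1+(1)·-1+(1)·1 = 3
⇒ L^6 M^3 T^3

{"L": 6, "M": 3, "I": 0, "T": 3}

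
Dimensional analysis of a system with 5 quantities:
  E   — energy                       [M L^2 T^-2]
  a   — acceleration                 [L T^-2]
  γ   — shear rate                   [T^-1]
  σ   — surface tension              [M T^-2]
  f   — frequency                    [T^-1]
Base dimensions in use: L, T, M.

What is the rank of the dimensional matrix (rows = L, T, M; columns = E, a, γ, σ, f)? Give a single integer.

Dimensional matrix (L×T×M by E×a×γ×σ×f):
  L: [ 2  1  0  0  0]
  T: [-2 -2 -1 -2 -1]
  M: [ 1  0  0  1  0]
RREF → pivots at {E,a,γ} ⇒ r = 3

3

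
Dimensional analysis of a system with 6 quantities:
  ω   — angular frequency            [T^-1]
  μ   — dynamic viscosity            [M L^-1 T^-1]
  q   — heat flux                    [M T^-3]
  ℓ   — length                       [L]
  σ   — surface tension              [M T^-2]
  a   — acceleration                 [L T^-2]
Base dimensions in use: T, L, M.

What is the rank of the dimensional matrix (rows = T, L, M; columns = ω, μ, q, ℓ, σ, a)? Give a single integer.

Write exponents as rows T,L,M / cols ω,μ,q,ℓ,σ,a:
  T: [-1 -1 -3  0 -2 -2]
  L: [ 0 -1  0  1  0  1]
  M: [ 0  1  1  0  1  0]
Echelon form has 3 nonzero rows (pivots: ω,μ,q)

3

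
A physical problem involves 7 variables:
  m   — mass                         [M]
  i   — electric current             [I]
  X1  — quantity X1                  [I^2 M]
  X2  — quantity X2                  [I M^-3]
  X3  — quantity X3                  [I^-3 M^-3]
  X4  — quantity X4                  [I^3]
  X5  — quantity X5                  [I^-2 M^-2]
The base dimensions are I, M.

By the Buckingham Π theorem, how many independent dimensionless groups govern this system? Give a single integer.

5

Dimensional matrix (I×M by m×i×X1×X2×X3×X4×X5):
  I: [ 0  1  2  1 -3  3 -2]
  M: [ 1  0  1 -3 -3  0 -2]
Row reduction gives pivot columns m,i; rank = 2
7 vars − rank 2 = 5 Π groups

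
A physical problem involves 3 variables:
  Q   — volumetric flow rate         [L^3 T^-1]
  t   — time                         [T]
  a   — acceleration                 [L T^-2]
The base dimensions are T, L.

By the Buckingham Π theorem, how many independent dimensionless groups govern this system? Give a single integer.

1

Exponent matrix [T,L] × [Q,t,a]:
  T: [-1  1 -2]
  L: [ 3  0  1]
RREF → pivots at {Q,t} ⇒ r = 2
3 vars − rank 2 = 1 Π group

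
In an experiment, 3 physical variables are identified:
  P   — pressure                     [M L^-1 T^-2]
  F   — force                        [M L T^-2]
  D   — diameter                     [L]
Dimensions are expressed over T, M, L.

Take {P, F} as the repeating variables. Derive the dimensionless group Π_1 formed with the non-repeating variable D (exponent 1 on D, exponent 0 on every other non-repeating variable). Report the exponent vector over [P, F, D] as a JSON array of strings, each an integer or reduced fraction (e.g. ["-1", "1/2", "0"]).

["1/2", "-1/2", "1"]

Exponent matrix [T,M,L] × [P,F,D]:
  T: [-2 -2  0]
  M: [ 1  1  0]
  L: [-1  1  1]
Echelon form has 2 nonzero rows (pivots: P,F)
Pivot set = {P,F}, free = {D}
RREF:
  r0: [   1    0 -1/2]
  r1: [   0    1  1/2]
  r2: [   0    0    0]
Fix exponent of D at 1; solve each RREF row for its pivot's exponent:
  r0: exp(P) + (-1/2)·1 = 0 ⇒ exp(P) = 1/2
  r1: exp(F) + (1/2)·1 = 0 ⇒ exp(F) = -1/2
Π_1 = P^(1/2) · F^(-1/2) · D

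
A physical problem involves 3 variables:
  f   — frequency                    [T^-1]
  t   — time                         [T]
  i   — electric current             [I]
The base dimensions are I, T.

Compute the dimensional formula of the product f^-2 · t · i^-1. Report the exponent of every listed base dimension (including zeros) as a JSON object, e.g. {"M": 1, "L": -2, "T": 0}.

{"I": -1, "T": 3}

Exponent matrix [I,T] × [f,t,i]:
  I: [ 0  0  1]
  T: [-1  1  0]
  [I]: (-2)·0+(1)·0+(-1)·1 = -1
  [T]: (-2)·-1+(1)·1+(-1)·0 = 3
⇒ I^-1 T^3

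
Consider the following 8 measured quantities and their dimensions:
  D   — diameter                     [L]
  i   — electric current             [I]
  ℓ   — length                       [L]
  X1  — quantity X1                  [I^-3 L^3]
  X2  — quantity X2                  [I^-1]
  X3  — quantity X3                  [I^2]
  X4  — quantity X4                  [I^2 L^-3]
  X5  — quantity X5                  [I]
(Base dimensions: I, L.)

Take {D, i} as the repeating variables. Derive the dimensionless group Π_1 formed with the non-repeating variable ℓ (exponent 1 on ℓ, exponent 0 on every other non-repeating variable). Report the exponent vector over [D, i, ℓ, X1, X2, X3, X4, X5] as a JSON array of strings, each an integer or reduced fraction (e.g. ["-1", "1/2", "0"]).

["-1", "0", "1", "0", "0", "0", "0", "0"]

Write exponents as rows I,L / cols D,i,ℓ,X1,X2,X3,X4,X5:
  I: [ 0  1  0 -3 -1  2  2  1]
  L: [ 1  0  1  3  0  0 -3  0]
Echelon form has 2 nonzero rows (pivots: D,i)
Repeat: D,i; free: ℓ,X1,X2,X3,X4,X5
RREF:
  r0: [   1    0    1    3    0    0   -3    0]
  r1: [   0    1    0   -3   -1    2    2    1]
Fix exponent of ℓ at 1, X1 at 0, X2 at 0, X3 at 0, X4 at 0, X5 at 0; solve each RREF row for its pivot's exponent:
  r0: exp(D) + (1)·1 = 0 ⇒ exp(D) = -1
  r1: exp(i) + (0)·1 = 0 ⇒ exp(i) = 0
Π_1 = D^-1 · ℓ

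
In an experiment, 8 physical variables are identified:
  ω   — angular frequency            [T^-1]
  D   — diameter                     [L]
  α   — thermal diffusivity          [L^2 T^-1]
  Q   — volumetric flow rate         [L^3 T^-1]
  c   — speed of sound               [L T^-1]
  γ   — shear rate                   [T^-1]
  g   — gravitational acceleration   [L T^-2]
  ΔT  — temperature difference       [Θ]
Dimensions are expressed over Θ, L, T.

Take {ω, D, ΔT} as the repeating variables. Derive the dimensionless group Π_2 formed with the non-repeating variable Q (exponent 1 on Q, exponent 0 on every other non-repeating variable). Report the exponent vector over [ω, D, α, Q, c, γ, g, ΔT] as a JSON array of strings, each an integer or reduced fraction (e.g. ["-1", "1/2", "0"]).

["-1", "-3", "0", "1", "0", "0", "0", "0"]

Write exponents as rows Θ,L,T / cols ω,D,α,Q,c,γ,g,ΔT:
  Θ: [ 0  0  0  0  0  0  0  1]
  L: [ 0  1  2  3  1  0  1  0]
  T: [-1  0 -1 -1 -1 -1 -2  0]
Echelon form has 3 nonzero rows (pivots: ω,D,ΔT)
Repeat: ω,D,ΔT; free: α,Q,c,γ,g
RREF:
  r0: [   1    0    1    1    1    1    2    0]
  r1: [   0    1    2    3    1    0    1    0]
  r2: [   0    0    0    0    0    0    0    1]
Fix exponent of Q at 1, α at 0, c at 0, γ at 0, g at 0; solve each RREF row for its pivot's exponent:
  r0: exp(ω) + (1)·1 = 0 ⇒ exp(ω) = -1
  r1: exp(D) + (3)·1 = 0 ⇒ exp(D) = -3
  r2: exp(ΔT) + (0)·1 = 0 ⇒ exp(ΔT) = 0
Π_2 = ω^-1 · D^-3 · Q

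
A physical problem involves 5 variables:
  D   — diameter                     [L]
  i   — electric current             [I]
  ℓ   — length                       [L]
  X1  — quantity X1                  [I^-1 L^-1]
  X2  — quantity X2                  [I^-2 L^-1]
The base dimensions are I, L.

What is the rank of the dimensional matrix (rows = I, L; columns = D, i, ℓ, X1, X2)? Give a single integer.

2

Write exponents as rows I,L / cols D,i,ℓ,X1,X2:
  I: [ 0  1  0 -1 -2]
  L: [ 1  0  1 -1 -1]
RREF → pivots at {D,i} ⇒ r = 2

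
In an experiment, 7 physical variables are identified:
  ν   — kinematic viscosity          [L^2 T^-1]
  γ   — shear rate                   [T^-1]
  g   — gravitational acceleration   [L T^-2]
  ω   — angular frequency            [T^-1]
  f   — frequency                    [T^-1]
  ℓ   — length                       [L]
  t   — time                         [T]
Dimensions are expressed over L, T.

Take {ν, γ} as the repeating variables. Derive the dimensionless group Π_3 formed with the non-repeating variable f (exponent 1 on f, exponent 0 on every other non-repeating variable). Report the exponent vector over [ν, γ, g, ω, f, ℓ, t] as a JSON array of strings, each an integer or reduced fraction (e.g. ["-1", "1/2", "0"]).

Write exponents as rows L,T / cols ν,γ,g,ω,f,ℓ,t:
  L: [ 2  0  1  0  0  1  0]
  T: [-1 -1 -2 -1 -1  0  1]
Row reduction gives pivot columns ν,γ; rank = 2
Repeat: ν,γ; free: g,ω,f,ℓ,t
RREF:
  r0: [   1    0  1/2    0    0  1/2    0]
  r1: [   0    1  3/2    1    1 -1/2   -1]
Fix exponent of f at 1, g at 0, ω at 0, ℓ at 0, t at 0; solve each RREF row for its pivot's exponent:
  r0: exp(ν) + (0)·1 = 0 ⇒ exp(ν) = 0
  r1: exp(γ) + (1)·1 = 0 ⇒ exp(γ) = -1
Π_3 = γ^-1 · f

["0", "-1", "0", "0", "1", "0", "0"]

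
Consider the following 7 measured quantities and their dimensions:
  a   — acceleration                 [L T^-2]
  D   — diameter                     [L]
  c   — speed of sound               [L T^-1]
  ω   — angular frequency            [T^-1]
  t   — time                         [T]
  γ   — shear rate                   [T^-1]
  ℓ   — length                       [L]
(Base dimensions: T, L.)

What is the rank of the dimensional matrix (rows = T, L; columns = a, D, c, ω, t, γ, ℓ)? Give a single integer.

Exponent matrix [T,L] × [a,D,c,ω,t,γ,ℓ]:
  T: [-2  0 -1 -1  1 -1  0]
  L: [ 1  1  1  0  0  0  1]
Echelon form has 2 nonzero rows (pivots: a,D)

2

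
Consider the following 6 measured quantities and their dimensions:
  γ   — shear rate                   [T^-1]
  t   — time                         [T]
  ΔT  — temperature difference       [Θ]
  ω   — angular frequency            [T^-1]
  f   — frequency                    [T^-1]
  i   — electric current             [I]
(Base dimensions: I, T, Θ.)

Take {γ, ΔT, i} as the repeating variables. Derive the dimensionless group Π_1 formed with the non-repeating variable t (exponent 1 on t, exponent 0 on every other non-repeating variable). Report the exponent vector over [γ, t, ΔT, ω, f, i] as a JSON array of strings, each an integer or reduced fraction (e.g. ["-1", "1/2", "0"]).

["1", "1", "0", "0", "0", "0"]

Write exponents as rows I,T,Θ / cols γ,t,ΔT,ω,f,i:
  I: [ 0  0  0  0  0  1]
  T: [-1  1  0 -1 -1  0]
  Θ: [ 0  0  1  0  0  0]
RREF → pivots at {γ,ΔT,i} ⇒ r = 3
Repeat: γ,ΔT,i; free: t,ω,f
RREF:
  r0: [   1   -1    0    1    1    0]
  r1: [   0    0    1    0    0    0]
  r2: [   0    0    0    0    0    1]
Fix exponent of t at 1, ω at 0, f at 0; solve each RREF row for its pivot's exponent:
  r0: exp(γ) + (-1)·1 = 0 ⇒ exp(γ) = 1
  r1: exp(ΔT) + (0)·1 = 0 ⇒ exp(ΔT) = 0
  r2: exp(i) + (0)·1 = 0 ⇒ exp(i) = 0
Π_1 = γ · t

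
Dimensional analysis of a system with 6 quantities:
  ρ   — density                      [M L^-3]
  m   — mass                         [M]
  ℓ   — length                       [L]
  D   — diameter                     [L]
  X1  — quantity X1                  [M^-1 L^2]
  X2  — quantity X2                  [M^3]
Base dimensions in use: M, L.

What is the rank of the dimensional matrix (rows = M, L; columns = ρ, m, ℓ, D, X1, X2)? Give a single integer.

2

Exponent matrix [M,L] × [ρ,m,ℓ,D,X1,X2]:
  M: [ 1  1  0  0 -1  3]
  L: [-3  0  1  1  2  0]
RREF → pivots at {ρ,m} ⇒ r = 2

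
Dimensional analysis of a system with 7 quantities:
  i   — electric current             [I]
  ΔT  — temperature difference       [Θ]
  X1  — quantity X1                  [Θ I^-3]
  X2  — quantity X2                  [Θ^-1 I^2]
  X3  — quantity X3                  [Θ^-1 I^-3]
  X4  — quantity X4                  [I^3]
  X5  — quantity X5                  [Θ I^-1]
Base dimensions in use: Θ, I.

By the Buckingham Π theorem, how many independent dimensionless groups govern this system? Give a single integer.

5

Dimensional matrix (Θ×I by i×ΔT×X1×X2×X3×X4×X5):
  Θ: [ 0  1  1 -1 -1  0  1]
  I: [ 1  0 -3  2 -3  3 -1]
Row reduction gives pivot columns i,ΔT; rank = 2
Π count = n − r = 7 − 2 = 5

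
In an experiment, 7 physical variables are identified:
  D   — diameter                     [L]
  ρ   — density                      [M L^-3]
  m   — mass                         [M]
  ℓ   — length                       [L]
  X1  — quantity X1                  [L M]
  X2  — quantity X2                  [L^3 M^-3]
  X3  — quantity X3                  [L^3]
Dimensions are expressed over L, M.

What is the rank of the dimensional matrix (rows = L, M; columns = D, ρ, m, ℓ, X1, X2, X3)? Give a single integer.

Dimensional matrix (L×M by D×ρ×m×ℓ×X1×X2×X3):
  L: [ 1 -3  0  1  1  3  3]
  M: [ 0  1  1  0  1 -3  0]
Echelon form has 2 nonzero rows (pivots: D,ρ)

2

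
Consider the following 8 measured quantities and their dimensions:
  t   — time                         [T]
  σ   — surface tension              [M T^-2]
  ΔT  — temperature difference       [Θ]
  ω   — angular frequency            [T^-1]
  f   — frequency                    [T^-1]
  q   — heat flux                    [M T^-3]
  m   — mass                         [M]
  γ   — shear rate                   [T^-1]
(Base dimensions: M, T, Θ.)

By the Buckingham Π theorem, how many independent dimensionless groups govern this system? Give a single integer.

5

Exponent matrix [M,T,Θ] × [t,σ,ΔT,ω,f,q,m,γ]:
  M: [ 0  1  0  0  0  1  1  0]
  T: [ 1 -2  0 -1 -1 -3  0 -1]
  Θ: [ 0  0  1  0  0  0  0  0]
RREF → pivots at {t,σ,ΔT} ⇒ r = 3
n=8, r=3 ⇒ 5 dimensionless groups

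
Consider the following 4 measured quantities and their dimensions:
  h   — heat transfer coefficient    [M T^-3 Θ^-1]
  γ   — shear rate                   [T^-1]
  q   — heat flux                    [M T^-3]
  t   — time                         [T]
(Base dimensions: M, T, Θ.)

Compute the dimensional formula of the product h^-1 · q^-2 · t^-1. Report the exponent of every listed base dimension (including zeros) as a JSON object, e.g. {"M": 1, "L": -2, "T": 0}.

Write exponents as rows M,T,Θ / cols h,γ,q,t:
  M: [ 1  0  1  0]
  T: [-3 -1 -3  1]
  Θ: [-1  0  0  0]
  [M]: (-1)·1+(-2)·1+(-1)·0 = -3
  [T]: (-1)·-3+(-2)·-3+(-1)·1 = 8
  [Θ]: (-1)·-1+(-2)·0+(-1)·0 = 1
⇒ M^-3 T^8 Θ

{"M": -3, "T": 8, "Θ": 1}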